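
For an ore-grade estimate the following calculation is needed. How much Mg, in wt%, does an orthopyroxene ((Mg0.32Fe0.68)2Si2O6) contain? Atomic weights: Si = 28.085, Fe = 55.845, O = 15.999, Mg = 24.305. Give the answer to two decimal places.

Molar mass of (Mg0.32Fe0.68)2Si2O6: 0.64×24.305 + 1.36×55.845 + 2×28.085 + 6×15.999 = 243.668 g/mol.
Mass of Mg per formula unit: 0.64 × 24.305 = 15.555 g.
Weight fraction Mg = 15.555 / 243.668 = 0.0638.

6.38 wt%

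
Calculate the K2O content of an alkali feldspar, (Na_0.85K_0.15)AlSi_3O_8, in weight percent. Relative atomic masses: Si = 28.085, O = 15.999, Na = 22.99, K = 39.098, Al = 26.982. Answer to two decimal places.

2.67 wt%

Formula mass = 264.635 g/mol.
0.15 K → 0.0750 mol K2O per formula unit; M(K2O) = 94.195, so K2O mass = 7.065 g.
7.065/264.635 × 100 = 2.67 wt%.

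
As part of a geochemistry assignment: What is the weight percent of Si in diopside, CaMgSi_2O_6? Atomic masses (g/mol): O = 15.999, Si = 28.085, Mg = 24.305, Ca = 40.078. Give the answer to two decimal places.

25.94 wt%

Formula mass = 1·40.078 + 1·24.305 + 2·28.085 + 6·15.999 = 216.547 g/mol, of which 56.170 g is Si.
So Si makes up 56.170/216.547 = 0.2594 of the mass, i.e. 25.94%.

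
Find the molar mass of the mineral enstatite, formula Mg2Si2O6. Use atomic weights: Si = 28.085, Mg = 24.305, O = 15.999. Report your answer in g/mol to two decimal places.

M = 2(24.305) + 2(28.085) + 6(15.999)

200.77 g/mol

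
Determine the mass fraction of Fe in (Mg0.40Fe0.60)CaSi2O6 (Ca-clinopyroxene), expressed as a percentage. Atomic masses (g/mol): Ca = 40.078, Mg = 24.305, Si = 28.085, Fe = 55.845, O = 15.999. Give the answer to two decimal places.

14.23 wt%

Molar mass of (Mg0.40Fe0.60)CaSi2O6: 0.40·24.305 + 0.60·55.845 + 1·40.078 + 2·28.085 + 6·15.999 = 235.471 g/mol.
Mass of Fe per formula unit: 0.60 × 55.845 = 33.507 g.
Weight fraction Fe = 33.507 / 235.471 = 0.1423.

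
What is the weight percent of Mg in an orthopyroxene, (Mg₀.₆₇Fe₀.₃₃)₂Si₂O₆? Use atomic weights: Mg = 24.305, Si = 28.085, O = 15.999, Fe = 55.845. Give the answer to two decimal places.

Molar mass of (Mg₀.₆₇Fe₀.₃₃)₂Si₂O₆: 1.34·24.305 + 0.66·55.845 + 2·28.085 + 6·15.999 = 221.590 g/mol.
Mass of Mg per formula unit: 1.34 × 24.305 = 32.569 g.
Weight fraction Mg = 32.569 / 221.590 = 0.1470.

14.70 weight percent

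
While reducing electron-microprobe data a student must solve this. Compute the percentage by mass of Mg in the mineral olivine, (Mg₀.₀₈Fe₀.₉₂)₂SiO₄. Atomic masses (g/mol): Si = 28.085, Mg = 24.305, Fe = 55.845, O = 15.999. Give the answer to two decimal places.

1.96 wt%

Molar mass of (Mg₀.₀₈Fe₀.₉₂)₂SiO₄: 0.16*24.305 + 1.84*55.845 + 1*28.085 + 4*15.999 = 198.725 g/mol.
Mass of Mg per formula unit: 0.16 × 24.305 = 3.889 g.
Weight fraction Mg = 3.889 / 198.725 = 0.0196.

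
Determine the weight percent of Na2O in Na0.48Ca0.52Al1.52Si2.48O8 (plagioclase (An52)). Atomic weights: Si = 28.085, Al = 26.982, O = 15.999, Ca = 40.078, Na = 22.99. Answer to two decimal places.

M(Na0.48Ca0.52Al1.52Si2.48O8) = 270.531 g/mol; M(Na2O) = 61.979 g/mol.
Moles Na2O per formula unit = 0.48 Na ÷ 2 = 0.2400.
Na2O fraction = (0.2400 × 61.979) / 270.531 = 14.875/270.531 = 0.0550.

5.50 wt%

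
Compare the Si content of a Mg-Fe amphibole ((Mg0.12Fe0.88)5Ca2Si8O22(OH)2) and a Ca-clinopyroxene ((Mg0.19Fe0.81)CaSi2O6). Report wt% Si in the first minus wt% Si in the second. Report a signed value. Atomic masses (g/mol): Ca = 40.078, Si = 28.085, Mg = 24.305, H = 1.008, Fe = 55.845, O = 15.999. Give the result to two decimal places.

M((Mg0.12Fe0.88)5Ca2Si8O22(OH)2) = 951.129 g/mol, so wt% Si = 224.680/951.129 × 100 = 23.62%.
M((Mg0.19Fe0.81)CaSi2O6) = 242.094 g/mol, so wt% Si = 56.170/242.094 × 100 = 23.20%.
23.62 − 23.20 = 0.42 pp.

0.42 percentage points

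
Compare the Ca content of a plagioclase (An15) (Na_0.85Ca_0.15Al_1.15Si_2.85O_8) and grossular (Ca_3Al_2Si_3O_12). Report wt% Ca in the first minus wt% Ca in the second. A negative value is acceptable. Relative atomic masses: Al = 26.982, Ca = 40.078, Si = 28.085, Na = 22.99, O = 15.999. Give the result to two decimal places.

-24.42 percentage points

M(Na_0.85Ca_0.15Al_1.15Si_2.85O_8) = 264.617 g/mol, so wt% Ca = 6.012/264.617 × 100 = 2.27%.
M(Ca_3Al_2Si_3O_12) = 450.441 g/mol, so wt% Ca = 120.234/450.441 × 100 = 26.69%.
2.27 − 26.69 = -24.42 pp.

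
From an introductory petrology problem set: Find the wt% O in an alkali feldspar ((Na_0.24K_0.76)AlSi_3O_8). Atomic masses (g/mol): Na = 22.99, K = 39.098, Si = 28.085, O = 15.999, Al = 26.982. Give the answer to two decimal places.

M((Na_0.24K_0.76)AlSi_3O_8) = 274.461 g/mol.
O contributes 8 × 15.999 = 127.992 g per mole.
127.992/274.461 = 0.4663 → 46.63%.

46.63 mass %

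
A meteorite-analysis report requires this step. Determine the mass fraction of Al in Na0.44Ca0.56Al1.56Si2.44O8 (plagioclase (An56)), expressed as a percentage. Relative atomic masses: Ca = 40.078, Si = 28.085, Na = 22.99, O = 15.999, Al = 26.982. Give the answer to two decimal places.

15.52 wt%

M(Na0.44Ca0.56Al1.56Si2.44O8) = 271.171 g/mol.
Al contributes 1.56 × 26.982 = 42.092 g per mole.
42.092/271.171 = 0.1552 → 15.52%.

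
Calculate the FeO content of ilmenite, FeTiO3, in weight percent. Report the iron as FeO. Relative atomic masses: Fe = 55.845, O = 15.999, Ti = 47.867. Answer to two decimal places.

M(FeTiO3) = 151.709 g/mol; M(FeO) = 71.844 g/mol.
Moles FeO per formula unit = 1 Fe ÷ 1 = 1.0000.
FeO fraction = (1.0000 × 71.844) / 151.709 = 71.844/151.709 = 0.4736.

47.36 wt%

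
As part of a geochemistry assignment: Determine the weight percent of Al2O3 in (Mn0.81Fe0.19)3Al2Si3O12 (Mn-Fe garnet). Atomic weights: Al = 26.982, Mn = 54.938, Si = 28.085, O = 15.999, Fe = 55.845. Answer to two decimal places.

M((Mn0.81Fe0.19)3Al2Si3O12) = 495.538 g/mol; M(Al2O3) = 101.961 g/mol.
Moles Al2O3 per formula unit = 2 Al ÷ 2 = 1.0000.
Al2O3 fraction = (1.0000 × 101.961) / 495.538 = 101.961/495.538 = 0.2058.

20.58 wt%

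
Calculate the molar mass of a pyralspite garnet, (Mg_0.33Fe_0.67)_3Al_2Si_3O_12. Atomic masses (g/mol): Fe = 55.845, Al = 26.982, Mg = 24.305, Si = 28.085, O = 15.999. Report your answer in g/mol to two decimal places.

The formula mass is the sum 0.99×24.305 + 2.01×55.845 + 2×26.982 + 3×28.085 + 12×15.999.

466.52 g/mol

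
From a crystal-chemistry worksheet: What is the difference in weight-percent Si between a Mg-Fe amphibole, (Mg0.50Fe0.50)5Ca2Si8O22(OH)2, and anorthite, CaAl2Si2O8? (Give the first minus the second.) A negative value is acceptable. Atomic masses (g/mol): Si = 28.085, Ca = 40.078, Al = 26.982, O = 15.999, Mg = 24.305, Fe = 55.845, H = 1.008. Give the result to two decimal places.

M((Mg0.50Fe0.50)5Ca2Si8O22(OH)2) = 891.203 g/mol, so wt% Si = 224.680/891.203 × 100 = 25.21%.
M(CaAl2Si2O8) = 278.204 g/mol, so wt% Si = 56.170/278.204 × 100 = 20.19%.
25.21 − 20.19 = 5.02 pp.

5.02 percentage points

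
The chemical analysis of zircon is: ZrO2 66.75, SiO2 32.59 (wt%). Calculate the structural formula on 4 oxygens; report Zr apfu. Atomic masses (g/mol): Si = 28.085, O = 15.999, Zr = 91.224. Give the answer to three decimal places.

ZrO2: 66.75/123.222 = 0.54171 mol → 0.54171 mol Zr, 1.08342 mol O.
SiO2: 32.59/60.083 = 0.54242 mol → 0.54242 mol Si, 1.08484 mol O.
Total oxygen = 2.16826 mol. Normalization factor = 4/2.16826 = 1.84480.
Zr per 4 O = 0.54171 × 1.84480 = 0.999.

0.999 Zr apfu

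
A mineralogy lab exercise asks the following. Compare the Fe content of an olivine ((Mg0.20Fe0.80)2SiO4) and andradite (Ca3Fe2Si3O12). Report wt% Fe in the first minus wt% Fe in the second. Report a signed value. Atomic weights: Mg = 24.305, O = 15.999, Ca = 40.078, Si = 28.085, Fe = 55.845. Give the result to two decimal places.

M((Mg0.20Fe0.80)2SiO4) = 191.155 g/mol, so wt% Fe = 89.352/191.155 × 100 = 46.74%.
M(Ca3Fe2Si3O12) = 508.167 g/mol, so wt% Fe = 111.690/508.167 × 100 = 21.98%.
46.74 − 21.98 = 24.76 pp.

24.76 percentage points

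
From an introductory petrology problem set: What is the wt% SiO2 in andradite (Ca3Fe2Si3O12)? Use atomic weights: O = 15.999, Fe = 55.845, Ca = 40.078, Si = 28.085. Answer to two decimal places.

35.47 wt%

Molar mass of Ca3Fe2Si3O12 = 3*40.078 + 2*55.845 + 3*28.085 + 12*15.999 = 508.167 g/mol.
Each formula unit contains 3 Si, equivalent to 3/1 = 3.0000 mol SiO2.
M(SiO2) = 1×28.085 + 2×15.999 = 60.083 g/mol.
Mass of SiO2 per formula unit = 3.0000 × 60.083 = 180.249 g.
SiO2 wt% = 180.249 / 508.167 × 100 = 35.47%.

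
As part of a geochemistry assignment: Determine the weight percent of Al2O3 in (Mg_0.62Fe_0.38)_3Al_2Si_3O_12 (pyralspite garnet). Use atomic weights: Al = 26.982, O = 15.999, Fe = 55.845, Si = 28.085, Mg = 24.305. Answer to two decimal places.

M((Mg_0.62Fe_0.38)_3Al_2Si_3O_12) = 439.078 g/mol; M(Al2O3) = 101.961 g/mol.
Moles Al2O3 per formula unit = 2 Al ÷ 2 = 1.0000.
Al2O3 fraction = (1.0000 × 101.961) / 439.078 = 101.961/439.078 = 0.2322.

23.22 wt%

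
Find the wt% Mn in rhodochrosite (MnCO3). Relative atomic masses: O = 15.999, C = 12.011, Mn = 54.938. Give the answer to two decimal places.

47.79 wt%

Formula mass = 1×54.938 + 1×12.011 + 3×15.999 = 114.946 g/mol, of which 54.938 g is Mn.
So Mn makes up 54.938/114.946 = 0.4779 of the mass, i.e. 47.79%.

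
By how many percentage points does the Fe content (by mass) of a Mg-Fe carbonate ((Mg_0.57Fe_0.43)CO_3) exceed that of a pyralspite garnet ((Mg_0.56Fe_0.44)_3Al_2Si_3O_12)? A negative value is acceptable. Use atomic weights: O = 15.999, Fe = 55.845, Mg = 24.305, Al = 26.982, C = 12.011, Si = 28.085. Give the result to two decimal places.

Fe in (Mg_0.57Fe_0.43)CO_3: molar mass 97.875 g/mol; 0.43×55.845 = 24.013 g → 24.53 wt%.
Fe in (Mg_0.56Fe_0.44)_3Al_2Si_3O_12: molar mass 444.755 g/mol; 1.32×55.845 = 73.715 g → 16.57 wt%.
Difference = 24.53 − 16.57 = 7.96 percentage points.

7.96 percentage points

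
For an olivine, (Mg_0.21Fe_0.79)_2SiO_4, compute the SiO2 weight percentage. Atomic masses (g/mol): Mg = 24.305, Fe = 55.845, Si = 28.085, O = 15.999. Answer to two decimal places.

31.54 wt%

Molar mass of (Mg_0.21Fe_0.79)_2SiO_4 = 0.42·24.305 + 1.58·55.845 + 1·28.085 + 4·15.999 = 190.524 g/mol.
Each formula unit contains 1 Si, equivalent to 1/1 = 1.0000 mol SiO2.
M(SiO2) = 1×28.085 + 2×15.999 = 60.083 g/mol.
Mass of SiO2 per formula unit = 1.0000 × 60.083 = 60.083 g.
SiO2 wt% = 60.083 / 190.524 × 100 = 31.54%.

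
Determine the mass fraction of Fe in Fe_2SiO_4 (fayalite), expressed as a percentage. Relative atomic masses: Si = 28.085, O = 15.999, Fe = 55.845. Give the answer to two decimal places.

Molar mass of Fe_2SiO_4: 2×55.845 + 1×28.085 + 4×15.999 = 203.771 g/mol.
Mass of Fe per formula unit: 2 × 55.845 = 111.690 g.
Weight fraction Fe = 111.690 / 203.771 = 0.5481.

54.81 mass %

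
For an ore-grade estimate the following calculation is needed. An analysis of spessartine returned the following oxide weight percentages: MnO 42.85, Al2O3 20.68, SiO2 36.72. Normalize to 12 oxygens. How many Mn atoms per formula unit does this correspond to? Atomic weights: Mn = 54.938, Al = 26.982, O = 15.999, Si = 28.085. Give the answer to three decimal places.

42.85 wt% MnO ÷ 70.937 g/mol = 0.60406 mol, giving 0.60406 Mn and 0.60406 O.
20.68 wt% Al2O3 ÷ 101.961 g/mol = 0.20282 mol, giving 0.40564 Al and 0.60846 O.
36.72 wt% SiO2 ÷ 60.083 g/mol = 0.61115 mol, giving 0.61115 Si and 1.22230 O.
Oxygen sums to 2.43482; scaling by 12/2.43482 = 4.92850 puts the formula on 12 O.
Mn: 0.60406 × 4.92850 = 2.977 atoms per formula unit.

2.977 Mn apfu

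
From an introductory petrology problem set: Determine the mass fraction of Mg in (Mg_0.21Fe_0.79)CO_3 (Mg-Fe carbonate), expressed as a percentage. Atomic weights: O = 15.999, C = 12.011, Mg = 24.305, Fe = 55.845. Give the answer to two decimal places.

4.67 mass %

Molar mass of (Mg_0.21Fe_0.79)CO_3: 0.21*24.305 + 0.79*55.845 + 1*12.011 + 3*15.999 = 109.230 g/mol.
Mass of Mg per formula unit: 0.21 × 24.305 = 5.104 g.
Weight fraction Mg = 5.104 / 109.230 = 0.0467.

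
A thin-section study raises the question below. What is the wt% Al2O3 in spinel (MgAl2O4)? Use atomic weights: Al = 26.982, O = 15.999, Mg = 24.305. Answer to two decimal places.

71.67 wt%

Formula mass = 142.265 g/mol.
2 Al → 1.0000 mol Al2O3 per formula unit; M(Al2O3) = 101.961, so Al2O3 mass = 101.961 g.
101.961/142.265 × 100 = 71.67 wt%.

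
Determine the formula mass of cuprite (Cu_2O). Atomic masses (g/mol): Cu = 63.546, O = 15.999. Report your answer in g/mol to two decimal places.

143.09 g/mol

Cu: 2 × 63.546 = 127.0920
O: 1 × 15.999 = 15.9990
Summing the contributions gives the formula mass.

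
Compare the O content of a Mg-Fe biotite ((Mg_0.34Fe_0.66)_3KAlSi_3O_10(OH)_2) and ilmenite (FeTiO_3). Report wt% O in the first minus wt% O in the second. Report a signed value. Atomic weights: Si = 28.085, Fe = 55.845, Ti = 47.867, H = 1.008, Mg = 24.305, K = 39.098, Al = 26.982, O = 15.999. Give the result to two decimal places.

First mineral: 191.988 g O in 479.703 g formula = 40.02 wt% O.
Second mineral: 47.997 g O in 151.709 g formula = 31.64 wt% O.
40.02% − 31.64% gives a difference of 8.38 percentage points.

8.38 percentage points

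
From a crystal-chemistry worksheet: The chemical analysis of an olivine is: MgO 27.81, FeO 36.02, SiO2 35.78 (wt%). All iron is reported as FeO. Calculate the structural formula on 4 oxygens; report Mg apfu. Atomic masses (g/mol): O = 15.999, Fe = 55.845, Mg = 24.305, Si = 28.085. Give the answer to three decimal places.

27.81 wt% MgO ÷ 40.304 g/mol = 0.69001 mol, giving 0.69001 Mg and 0.69001 O.
36.02 wt% FeO ÷ 71.844 g/mol = 0.50136 mol, giving 0.50136 Fe and 0.50136 O.
35.78 wt% SiO2 ÷ 60.083 g/mol = 0.59551 mol, giving 0.59551 Si and 1.19102 O.
Oxygen sums to 2.38239; scaling by 4/2.38239 = 1.67899 puts the formula on 4 O.
Mg: 0.69001 × 1.67899 = 1.159 atoms per formula unit.

1.159 Mg apfu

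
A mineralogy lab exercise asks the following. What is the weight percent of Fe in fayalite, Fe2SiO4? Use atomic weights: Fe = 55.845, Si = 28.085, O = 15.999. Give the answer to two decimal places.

Formula mass = 2·55.845 + 1·28.085 + 4·15.999 = 203.771 g/mol, of which 111.690 g is Fe.
So Fe makes up 111.690/203.771 = 0.5481 of the mass, i.e. 54.81%.

54.81 weight percent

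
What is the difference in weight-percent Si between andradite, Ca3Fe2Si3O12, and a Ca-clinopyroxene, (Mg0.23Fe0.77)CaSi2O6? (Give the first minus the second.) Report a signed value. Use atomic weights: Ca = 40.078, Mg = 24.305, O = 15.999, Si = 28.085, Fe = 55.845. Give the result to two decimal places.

Si in Ca3Fe2Si3O12: molar mass 508.167 g/mol; 3×28.085 = 84.255 g → 16.58 wt%.
Si in (Mg0.23Fe0.77)CaSi2O6: molar mass 240.833 g/mol; 2×28.085 = 56.170 g → 23.32 wt%.
Difference = 16.58 − 23.32 = -6.74 percentage points.

-6.74 percentage points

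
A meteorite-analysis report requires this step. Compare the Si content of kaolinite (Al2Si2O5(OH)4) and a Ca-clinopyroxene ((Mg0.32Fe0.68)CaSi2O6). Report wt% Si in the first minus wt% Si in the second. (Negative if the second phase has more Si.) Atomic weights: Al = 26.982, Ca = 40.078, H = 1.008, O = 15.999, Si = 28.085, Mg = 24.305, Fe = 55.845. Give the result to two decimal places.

-1.84 percentage points

Si in Al2Si2O5(OH)4: molar mass 258.157 g/mol; 2×28.085 = 56.170 g → 21.76 wt%.
Si in (Mg0.32Fe0.68)CaSi2O6: molar mass 237.994 g/mol; 2×28.085 = 56.170 g → 23.60 wt%.
Difference = 21.76 − 23.60 = -1.84 percentage points.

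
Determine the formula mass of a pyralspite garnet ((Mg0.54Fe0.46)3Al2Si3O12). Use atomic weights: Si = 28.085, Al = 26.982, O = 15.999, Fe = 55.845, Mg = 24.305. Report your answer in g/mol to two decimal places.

The formula mass is the sum 1.62·24.305 + 1.38·55.845 + 2·26.982 + 3·28.085 + 12·15.999.

446.65 g/mol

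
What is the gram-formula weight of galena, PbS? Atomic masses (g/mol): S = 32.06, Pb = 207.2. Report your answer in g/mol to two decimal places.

The formula mass is the sum 1*207.2 + 1*32.06.

239.26 g/mol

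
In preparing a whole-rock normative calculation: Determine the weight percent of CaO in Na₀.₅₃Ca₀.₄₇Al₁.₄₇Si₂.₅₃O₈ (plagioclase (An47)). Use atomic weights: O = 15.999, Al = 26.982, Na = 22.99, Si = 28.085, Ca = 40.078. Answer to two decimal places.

M(Na₀.₅₃Ca₀.₄₇Al₁.₄₇Si₂.₅₃O₈) = 269.732 g/mol; M(CaO) = 56.077 g/mol.
Moles CaO per formula unit = 0.47 Ca ÷ 1 = 0.4700.
CaO fraction = (0.4700 × 56.077) / 269.732 = 26.356/269.732 = 0.0977.

9.77 wt%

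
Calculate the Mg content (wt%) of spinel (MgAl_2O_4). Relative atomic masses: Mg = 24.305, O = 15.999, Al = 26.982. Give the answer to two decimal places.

Molar mass of MgAl_2O_4: 1·24.305 + 2·26.982 + 4·15.999 = 142.265 g/mol.
Mass of Mg per formula unit: 1 × 24.305 = 24.305 g.
Weight fraction Mg = 24.305 / 142.265 = 0.1708.

17.08 wt%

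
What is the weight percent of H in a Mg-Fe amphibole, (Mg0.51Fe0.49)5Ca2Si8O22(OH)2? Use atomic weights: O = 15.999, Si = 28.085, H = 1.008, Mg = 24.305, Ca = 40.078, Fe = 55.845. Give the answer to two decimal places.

0.23 wt%

Formula mass = 2.55×24.305 + 2.45×55.845 + 2×40.078 + 8×28.085 + 24×15.999 + 2×1.008 = 889.626 g/mol, of which 2.016 g is H.
So H makes up 2.016/889.626 = 0.0023 of the mass, i.e. 0.23%.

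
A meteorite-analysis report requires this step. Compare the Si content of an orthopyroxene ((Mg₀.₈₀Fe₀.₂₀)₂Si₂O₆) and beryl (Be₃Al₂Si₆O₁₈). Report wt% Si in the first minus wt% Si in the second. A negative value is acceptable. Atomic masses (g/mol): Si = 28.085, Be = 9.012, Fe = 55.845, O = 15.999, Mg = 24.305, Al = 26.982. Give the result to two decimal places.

-5.03 percentage points

First mineral: 56.170 g Si in 213.390 g formula = 26.32 wt% Si.
Second mineral: 168.510 g Si in 537.492 g formula = 31.35 wt% Si.
26.32% − 31.35% gives a difference of -5.03 percentage points.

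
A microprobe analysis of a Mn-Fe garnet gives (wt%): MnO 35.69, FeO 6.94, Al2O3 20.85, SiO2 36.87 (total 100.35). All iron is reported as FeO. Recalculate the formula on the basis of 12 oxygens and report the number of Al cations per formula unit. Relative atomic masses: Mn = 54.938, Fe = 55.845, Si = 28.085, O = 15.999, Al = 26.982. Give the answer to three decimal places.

MnO: 35.69/70.937 = 0.50312 mol → 0.50312 mol Mn, 0.50312 mol O.
FeO: 6.94/71.844 = 0.09660 mol → 0.09660 mol Fe, 0.09660 mol O.
Al2O3: 20.85/101.961 = 0.20449 mol → 0.40898 mol Al, 0.61347 mol O.
SiO2: 36.87/60.083 = 0.61365 mol → 0.61365 mol Si, 1.22730 mol O.
Total oxygen = 2.44049 mol. Normalization factor = 12/2.44049 = 4.91705.
Al per 12 O = 0.40898 × 4.91705 = 2.011.

2.011 Al apfu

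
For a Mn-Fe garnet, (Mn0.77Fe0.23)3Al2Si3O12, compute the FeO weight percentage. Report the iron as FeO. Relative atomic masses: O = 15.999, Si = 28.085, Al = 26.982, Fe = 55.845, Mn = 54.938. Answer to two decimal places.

Molar mass of (Mn0.77Fe0.23)3Al2Si3O12 = 2.31*54.938 + 0.69*55.845 + 2*26.982 + 3*28.085 + 12*15.999 = 495.647 g/mol.
Each formula unit contains 0.69 Fe, equivalent to 0.69/1 = 0.6900 mol FeO.
M(FeO) = 1×55.845 + 1×15.999 = 71.844 g/mol.
Mass of FeO per formula unit = 0.6900 × 71.844 = 49.572 g.
FeO wt% = 49.572 / 495.647 × 100 = 10.00%.

10.00 wt%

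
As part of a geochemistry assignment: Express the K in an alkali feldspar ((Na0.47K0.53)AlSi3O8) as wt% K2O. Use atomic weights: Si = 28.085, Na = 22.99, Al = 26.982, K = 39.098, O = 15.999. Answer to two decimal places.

M((Na0.47K0.53)AlSi3O8) = 270.756 g/mol; M(K2O) = 94.195 g/mol.
Moles K2O per formula unit = 0.53 K ÷ 2 = 0.2650.
K2O fraction = (0.2650 × 94.195) / 270.756 = 24.962/270.756 = 0.0922.

9.22 wt%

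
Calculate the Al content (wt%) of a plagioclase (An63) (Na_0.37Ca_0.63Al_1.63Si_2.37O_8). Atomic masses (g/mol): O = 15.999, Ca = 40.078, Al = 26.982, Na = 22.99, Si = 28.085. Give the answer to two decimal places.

16.15 wt%

Molar mass of Na_0.37Ca_0.63Al_1.63Si_2.37O_8: 0.37·22.99 + 0.63·40.078 + 1.63·26.982 + 2.37·28.085 + 8·15.999 = 272.290 g/mol.
Mass of Al per formula unit: 1.63 × 26.982 = 43.981 g.
Weight fraction Al = 43.981 / 272.290 = 0.1615.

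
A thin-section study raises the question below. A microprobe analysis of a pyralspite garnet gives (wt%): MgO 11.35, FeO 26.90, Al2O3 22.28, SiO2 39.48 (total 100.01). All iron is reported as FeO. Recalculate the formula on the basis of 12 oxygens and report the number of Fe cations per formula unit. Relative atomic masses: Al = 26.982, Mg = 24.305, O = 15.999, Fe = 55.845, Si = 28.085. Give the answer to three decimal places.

1.711 Fe apfu

11.35 wt% MgO ÷ 40.304 g/mol = 0.28161 mol, giving 0.28161 Mg and 0.28161 O.
26.90 wt% FeO ÷ 71.844 g/mol = 0.37442 mol, giving 0.37442 Fe and 0.37442 O.
22.28 wt% Al2O3 ÷ 101.961 g/mol = 0.21851 mol, giving 0.43702 Al and 0.65553 O.
39.48 wt% SiO2 ÷ 60.083 g/mol = 0.65709 mol, giving 0.65709 Si and 1.31418 O.
Oxygen sums to 2.62574; scaling by 12/2.62574 = 4.57014 puts the formula on 12 O.
Fe: 0.37442 × 4.57014 = 1.711 atoms per formula unit.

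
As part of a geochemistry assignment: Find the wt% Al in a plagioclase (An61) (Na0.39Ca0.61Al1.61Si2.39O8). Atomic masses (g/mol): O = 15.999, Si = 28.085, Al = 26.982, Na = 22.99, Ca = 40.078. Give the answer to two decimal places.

15.97 mass %

Molar mass of Na0.39Ca0.61Al1.61Si2.39O8: 0.39·22.99 + 0.61·40.078 + 1.61·26.982 + 2.39·28.085 + 8·15.999 = 271.970 g/mol.
Mass of Al per formula unit: 1.61 × 26.982 = 43.441 g.
Weight fraction Al = 43.441 / 271.970 = 0.1597.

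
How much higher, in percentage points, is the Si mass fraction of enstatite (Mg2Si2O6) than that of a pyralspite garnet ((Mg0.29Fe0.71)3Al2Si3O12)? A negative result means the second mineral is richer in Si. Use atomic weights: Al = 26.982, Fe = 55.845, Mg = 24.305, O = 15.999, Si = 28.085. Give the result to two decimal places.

Si in Mg2Si2O6: molar mass 200.774 g/mol; 2×28.085 = 56.170 g → 27.98 wt%.
Si in (Mg0.29Fe0.71)3Al2Si3O12: molar mass 470.302 g/mol; 3×28.085 = 84.255 g → 17.92 wt%.
Difference = 27.98 − 17.92 = 10.06 percentage points.

10.06 percentage points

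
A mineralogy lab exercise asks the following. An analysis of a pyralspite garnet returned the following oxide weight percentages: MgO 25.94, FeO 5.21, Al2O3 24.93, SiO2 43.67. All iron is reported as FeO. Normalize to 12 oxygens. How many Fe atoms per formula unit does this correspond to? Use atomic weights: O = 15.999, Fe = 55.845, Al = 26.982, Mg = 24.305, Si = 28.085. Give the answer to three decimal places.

0.300 Fe apfu

MgO (M=40.304): mol = 0.64361; Mg = 0.64361, O = 0.64361.
FeO (M=71.844): mol = 0.07252; Fe = 0.07252, O = 0.07252.
Al2O3 (M=101.961): mol = 0.24451; Al = 0.48902, O = 0.73353.
SiO2 (M=60.083): mol = 0.72683; Si = 0.72683, O = 1.45366.
ΣO = 2.90332; factor = 12/ΣO = 4.13320.
Fe apfu = 0.07252 × 4.13320 = 0.300.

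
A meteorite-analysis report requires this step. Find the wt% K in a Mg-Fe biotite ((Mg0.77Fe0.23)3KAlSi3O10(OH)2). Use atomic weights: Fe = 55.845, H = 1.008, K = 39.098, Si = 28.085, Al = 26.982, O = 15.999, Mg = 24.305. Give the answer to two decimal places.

8.91 wt%

M((Mg0.77Fe0.23)3KAlSi3O10(OH)2) = 439.017 g/mol.
K contributes 1 × 39.098 = 39.098 g per mole.
39.098/439.017 = 0.0891 → 8.91%.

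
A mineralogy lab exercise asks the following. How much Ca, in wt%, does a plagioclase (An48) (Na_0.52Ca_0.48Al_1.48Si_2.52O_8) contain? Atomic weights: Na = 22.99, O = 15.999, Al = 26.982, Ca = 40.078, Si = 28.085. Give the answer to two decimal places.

Formula mass = 0.52×22.99 + 0.48×40.078 + 1.48×26.982 + 2.52×28.085 + 8×15.999 = 269.892 g/mol, of which 19.237 g is Ca.
So Ca makes up 19.237/269.892 = 0.0713 of the mass, i.e. 7.13%.

7.13 wt%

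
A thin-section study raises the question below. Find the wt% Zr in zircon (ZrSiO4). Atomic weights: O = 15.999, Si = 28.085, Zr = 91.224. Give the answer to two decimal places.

M(ZrSiO4) = 183.305 g/mol.
Zr contributes 1 × 91.224 = 91.224 g per mole.
91.224/183.305 = 0.4977 → 49.77%.

49.77 weight percent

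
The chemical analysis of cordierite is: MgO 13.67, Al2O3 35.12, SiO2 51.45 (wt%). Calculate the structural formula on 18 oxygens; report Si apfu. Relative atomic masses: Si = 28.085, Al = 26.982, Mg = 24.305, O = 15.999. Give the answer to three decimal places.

MgO: 13.67/40.304 = 0.33917 mol → 0.33917 mol Mg, 0.33917 mol O.
Al2O3: 35.12/101.961 = 0.34445 mol → 0.68890 mol Al, 1.03335 mol O.
SiO2: 51.45/60.083 = 0.85632 mol → 0.85632 mol Si, 1.71264 mol O.
Total oxygen = 3.08516 mol. Normalization factor = 18/3.08516 = 5.83438.
Si per 18 O = 0.85632 × 5.83438 = 4.996.

4.996 Si apfu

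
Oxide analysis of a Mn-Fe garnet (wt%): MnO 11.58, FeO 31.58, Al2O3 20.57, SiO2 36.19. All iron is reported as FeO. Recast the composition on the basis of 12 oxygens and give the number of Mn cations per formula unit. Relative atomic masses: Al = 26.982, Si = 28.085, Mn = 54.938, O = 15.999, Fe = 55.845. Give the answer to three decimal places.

0.812 Mn apfu

MnO (M=70.937): mol = 0.16324; Mn = 0.16324, O = 0.16324.
FeO (M=71.844): mol = 0.43956; Fe = 0.43956, O = 0.43956.
Al2O3 (M=101.961): mol = 0.20174; Al = 0.40348, O = 0.60522.
SiO2 (M=60.083): mol = 0.60233; Si = 0.60233, O = 1.20466.
ΣO = 2.41268; factor = 12/ΣO = 4.97372.
Mn apfu = 0.16324 × 4.97372 = 0.812.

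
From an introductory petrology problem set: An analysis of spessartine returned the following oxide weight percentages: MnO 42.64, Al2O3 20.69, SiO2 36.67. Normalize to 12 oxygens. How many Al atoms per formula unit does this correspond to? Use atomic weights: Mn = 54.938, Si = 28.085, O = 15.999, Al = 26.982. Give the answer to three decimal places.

2.004 Al apfu

MnO: 42.64/70.937 = 0.60110 mol → 0.60110 mol Mn, 0.60110 mol O.
Al2O3: 20.69/101.961 = 0.20292 mol → 0.40584 mol Al, 0.60876 mol O.
SiO2: 36.67/60.083 = 0.61032 mol → 0.61032 mol Si, 1.22064 mol O.
Total oxygen = 2.43050 mol. Normalization factor = 12/2.43050 = 4.93726.
Al per 12 O = 0.40584 × 4.93726 = 2.004.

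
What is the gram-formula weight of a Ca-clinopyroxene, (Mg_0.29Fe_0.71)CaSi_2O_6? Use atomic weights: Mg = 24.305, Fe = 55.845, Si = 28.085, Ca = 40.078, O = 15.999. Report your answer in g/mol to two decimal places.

M = 0.29×24.305 + 0.71×55.845 + 1×40.078 + 2×28.085 + 6×15.999

238.94 g/mol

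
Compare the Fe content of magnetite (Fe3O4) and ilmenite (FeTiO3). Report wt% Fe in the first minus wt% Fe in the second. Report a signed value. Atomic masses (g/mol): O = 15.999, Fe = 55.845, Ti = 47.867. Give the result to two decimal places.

First mineral: 167.535 g Fe in 231.531 g formula = 72.36 wt% Fe.
Second mineral: 55.845 g Fe in 151.709 g formula = 36.81 wt% Fe.
72.36% − 36.81% gives a difference of 35.55 percentage points.

35.55 percentage points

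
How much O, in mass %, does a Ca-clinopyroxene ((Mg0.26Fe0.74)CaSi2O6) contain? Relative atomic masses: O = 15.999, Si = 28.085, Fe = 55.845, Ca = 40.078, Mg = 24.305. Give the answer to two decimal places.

Molar mass of (Mg0.26Fe0.74)CaSi2O6: 0.26*24.305 + 0.74*55.845 + 1*40.078 + 2*28.085 + 6*15.999 = 239.887 g/mol.
Mass of O per formula unit: 6 × 15.999 = 95.994 g.
Weight fraction O = 95.994 / 239.887 = 0.4002.

40.02 mass %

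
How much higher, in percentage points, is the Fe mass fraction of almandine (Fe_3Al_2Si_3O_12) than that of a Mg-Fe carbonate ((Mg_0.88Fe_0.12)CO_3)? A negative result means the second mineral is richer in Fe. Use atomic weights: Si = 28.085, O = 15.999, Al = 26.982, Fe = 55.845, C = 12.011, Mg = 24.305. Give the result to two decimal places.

26.05 percentage points

First mineral: 167.535 g Fe in 497.742 g formula = 33.66 wt% Fe.
Second mineral: 6.701 g Fe in 88.098 g formula = 7.61 wt% Fe.
33.66% − 7.61% gives a difference of 26.05 percentage points.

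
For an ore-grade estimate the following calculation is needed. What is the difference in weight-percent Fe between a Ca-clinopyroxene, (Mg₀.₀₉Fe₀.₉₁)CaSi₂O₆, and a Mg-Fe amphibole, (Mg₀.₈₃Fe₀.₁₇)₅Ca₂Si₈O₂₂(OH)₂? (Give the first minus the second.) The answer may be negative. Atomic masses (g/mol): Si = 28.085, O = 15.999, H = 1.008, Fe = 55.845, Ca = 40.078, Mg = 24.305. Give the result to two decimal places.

First mineral: 50.819 g Fe in 245.248 g formula = 20.72 wt% Fe.
Second mineral: 47.468 g Fe in 839.162 g formula = 5.66 wt% Fe.
20.72% − 5.66% gives a difference of 15.06 percentage points.

15.06 percentage points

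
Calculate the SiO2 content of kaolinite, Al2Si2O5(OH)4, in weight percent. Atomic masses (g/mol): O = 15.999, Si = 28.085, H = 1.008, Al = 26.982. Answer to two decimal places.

M(Al2Si2O5(OH)4) = 258.157 g/mol; M(SiO2) = 60.083 g/mol.
Moles SiO2 per formula unit = 2 Si ÷ 1 = 2.0000.
SiO2 fraction = (2.0000 × 60.083) / 258.157 = 120.166/258.157 = 0.4655.

46.55 wt%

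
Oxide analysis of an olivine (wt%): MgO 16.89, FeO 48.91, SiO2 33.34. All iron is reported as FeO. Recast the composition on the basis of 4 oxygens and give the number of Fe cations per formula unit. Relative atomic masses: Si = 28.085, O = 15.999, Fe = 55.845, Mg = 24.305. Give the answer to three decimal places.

1.232 Fe apfu

MgO: 16.89/40.304 = 0.41907 mol → 0.41907 mol Mg, 0.41907 mol O.
FeO: 48.91/71.844 = 0.68078 mol → 0.68078 mol Fe, 0.68078 mol O.
SiO2: 33.34/60.083 = 0.55490 mol → 0.55490 mol Si, 1.10980 mol O.
Total oxygen = 2.20965 mol. Normalization factor = 4/2.20965 = 1.81024.
Fe per 4 O = 0.68078 × 1.81024 = 1.232.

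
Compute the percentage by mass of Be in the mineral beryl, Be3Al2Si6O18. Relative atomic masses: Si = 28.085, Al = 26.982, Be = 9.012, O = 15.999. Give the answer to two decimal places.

M(Be3Al2Si6O18) = 537.492 g/mol.
Be contributes 3 × 9.012 = 27.036 g per mole.
27.036/537.492 = 0.0503 → 5.03%.

5.03 mass %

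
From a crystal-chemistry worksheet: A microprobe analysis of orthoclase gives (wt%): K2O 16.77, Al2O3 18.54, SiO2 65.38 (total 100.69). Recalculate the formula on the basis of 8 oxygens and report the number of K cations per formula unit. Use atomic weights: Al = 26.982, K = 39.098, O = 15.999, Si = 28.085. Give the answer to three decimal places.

K2O: 16.77/94.195 = 0.17803 mol → 0.35606 mol K, 0.17803 mol O.
Al2O3: 18.54/101.961 = 0.18183 mol → 0.36366 mol Al, 0.54549 mol O.
SiO2: 65.38/60.083 = 1.08816 mol → 1.08816 mol Si, 2.17632 mol O.
Total oxygen = 2.89984 mol. Normalization factor = 8/2.89984 = 2.75877.
K per 8 O = 0.35606 × 2.75877 = 0.982.

0.982 K apfu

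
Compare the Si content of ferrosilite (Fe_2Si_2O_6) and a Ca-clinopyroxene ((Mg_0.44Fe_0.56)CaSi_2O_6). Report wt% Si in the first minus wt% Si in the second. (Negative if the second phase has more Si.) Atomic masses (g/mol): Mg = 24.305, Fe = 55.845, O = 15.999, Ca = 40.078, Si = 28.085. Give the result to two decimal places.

Si in Fe_2Si_2O_6: molar mass 263.854 g/mol; 2×28.085 = 56.170 g → 21.29 wt%.
Si in (Mg_0.44Fe_0.56)CaSi_2O_6: molar mass 234.209 g/mol; 2×28.085 = 56.170 g → 23.98 wt%.
Difference = 21.29 − 23.98 = -2.69 percentage points.

-2.69 percentage points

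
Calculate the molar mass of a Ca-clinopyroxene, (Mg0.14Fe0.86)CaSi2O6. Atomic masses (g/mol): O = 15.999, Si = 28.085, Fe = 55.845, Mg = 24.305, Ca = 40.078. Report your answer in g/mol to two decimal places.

M = 0.14*24.305 + 0.86*55.845 + 1*40.078 + 2*28.085 + 6*15.999

243.67 g/mol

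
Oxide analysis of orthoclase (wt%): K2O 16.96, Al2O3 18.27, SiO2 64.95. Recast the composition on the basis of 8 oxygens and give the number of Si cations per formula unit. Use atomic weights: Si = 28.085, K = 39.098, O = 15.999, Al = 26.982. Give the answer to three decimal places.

K2O: 16.96/94.195 = 0.18005 mol → 0.36010 mol K, 0.18005 mol O.
Al2O3: 18.27/101.961 = 0.17919 mol → 0.35838 mol Al, 0.53757 mol O.
SiO2: 64.95/60.083 = 1.08100 mol → 1.08100 mol Si, 2.16200 mol O.
Total oxygen = 2.87962 mol. Normalization factor = 8/2.87962 = 2.77814.
Si per 8 O = 1.08100 × 2.77814 = 3.003.

3.003 Si apfu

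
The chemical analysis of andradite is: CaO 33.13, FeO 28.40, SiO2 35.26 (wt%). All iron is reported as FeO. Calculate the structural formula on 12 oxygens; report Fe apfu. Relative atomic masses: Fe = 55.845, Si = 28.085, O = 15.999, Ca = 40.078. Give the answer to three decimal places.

2.196 Fe apfu

33.13 wt% CaO ÷ 56.077 g/mol = 0.59079 mol, giving 0.59079 Ca and 0.59079 O.
28.40 wt% FeO ÷ 71.844 g/mol = 0.39530 mol, giving 0.39530 Fe and 0.39530 O.
35.26 wt% SiO2 ÷ 60.083 g/mol = 0.58685 mol, giving 0.58685 Si and 1.17370 O.
Oxygen sums to 2.15979; scaling by 12/2.15979 = 5.55610 puts the formula on 12 O.
Fe: 0.39530 × 5.55610 = 2.196 atoms per formula unit.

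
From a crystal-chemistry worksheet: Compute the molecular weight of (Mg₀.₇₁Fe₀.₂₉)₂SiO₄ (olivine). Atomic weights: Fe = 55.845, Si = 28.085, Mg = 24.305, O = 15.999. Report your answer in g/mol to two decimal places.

158.98 g/mol

The formula mass is the sum 1.42(24.305) + 0.58(55.845) + 1(28.085) + 4(15.999).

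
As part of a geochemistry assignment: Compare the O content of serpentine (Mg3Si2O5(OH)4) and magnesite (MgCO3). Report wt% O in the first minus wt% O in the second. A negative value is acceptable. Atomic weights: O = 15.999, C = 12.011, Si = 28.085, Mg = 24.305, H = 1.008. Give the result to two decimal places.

-4.97 percentage points

M(Mg3Si2O5(OH)4) = 277.108 g/mol, so wt% O = 143.991/277.108 × 100 = 51.96%.
M(MgCO3) = 84.313 g/mol, so wt% O = 47.997/84.313 × 100 = 56.93%.
51.96 − 56.93 = -4.97 pp.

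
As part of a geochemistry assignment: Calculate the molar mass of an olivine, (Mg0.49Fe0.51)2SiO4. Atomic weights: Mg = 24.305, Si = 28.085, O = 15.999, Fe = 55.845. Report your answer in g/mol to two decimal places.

172.86 g/mol

Mg: 0.98 × 24.305 = 23.8189
Fe: 1.02 × 55.845 = 56.9619
Si: 1 × 28.085 = 28.0850
O: 4 × 15.999 = 63.9960
Summing the contributions gives the formula mass.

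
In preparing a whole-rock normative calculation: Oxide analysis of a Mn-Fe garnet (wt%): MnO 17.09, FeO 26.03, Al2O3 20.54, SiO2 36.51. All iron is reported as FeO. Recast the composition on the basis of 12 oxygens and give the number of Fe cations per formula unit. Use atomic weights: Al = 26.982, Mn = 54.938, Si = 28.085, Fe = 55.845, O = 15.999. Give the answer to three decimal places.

1.794 Fe apfu

17.09 wt% MnO ÷ 70.937 g/mol = 0.24092 mol, giving 0.24092 Mn and 0.24092 O.
26.03 wt% FeO ÷ 71.844 g/mol = 0.36231 mol, giving 0.36231 Fe and 0.36231 O.
20.54 wt% Al2O3 ÷ 101.961 g/mol = 0.20145 mol, giving 0.40290 Al and 0.60435 O.
36.51 wt% SiO2 ÷ 60.083 g/mol = 0.60766 mol, giving 0.60766 Si and 1.21532 O.
Oxygen sums to 2.42290; scaling by 12/2.42290 = 4.95274 puts the formula on 12 O.
Fe: 0.36231 × 4.95274 = 1.794 atoms per formula unit.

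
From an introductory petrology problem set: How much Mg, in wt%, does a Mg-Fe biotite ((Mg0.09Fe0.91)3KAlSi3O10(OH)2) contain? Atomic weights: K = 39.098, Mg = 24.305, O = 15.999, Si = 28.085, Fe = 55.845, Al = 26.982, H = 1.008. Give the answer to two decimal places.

1.30 wt%

Molar mass of (Mg0.09Fe0.91)3KAlSi3O10(OH)2: 0.27·24.305 + 2.73·55.845 + 1·39.098 + 1·26.982 + 3·28.085 + 12·15.999 + 2·1.008 = 503.358 g/mol.
Mass of Mg per formula unit: 0.27 × 24.305 = 6.562 g.
Weight fraction Mg = 6.562 / 503.358 = 0.0130.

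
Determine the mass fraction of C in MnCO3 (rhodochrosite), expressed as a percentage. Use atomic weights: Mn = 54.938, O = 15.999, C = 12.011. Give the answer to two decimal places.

10.45 wt%

Formula mass = 1×54.938 + 1×12.011 + 3×15.999 = 114.946 g/mol, of which 12.011 g is C.
So C makes up 12.011/114.946 = 0.1045 of the mass, i.e. 10.45%.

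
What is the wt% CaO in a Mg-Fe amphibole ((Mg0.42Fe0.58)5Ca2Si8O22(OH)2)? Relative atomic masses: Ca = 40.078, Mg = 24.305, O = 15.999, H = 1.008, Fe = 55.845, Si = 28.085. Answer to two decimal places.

M((Mg0.42Fe0.58)5Ca2Si8O22(OH)2) = 903.819 g/mol; M(CaO) = 56.077 g/mol.
Moles CaO per formula unit = 2 Ca ÷ 1 = 2.0000.
CaO fraction = (2.0000 × 56.077) / 903.819 = 112.154/903.819 = 0.1241.

12.41 wt%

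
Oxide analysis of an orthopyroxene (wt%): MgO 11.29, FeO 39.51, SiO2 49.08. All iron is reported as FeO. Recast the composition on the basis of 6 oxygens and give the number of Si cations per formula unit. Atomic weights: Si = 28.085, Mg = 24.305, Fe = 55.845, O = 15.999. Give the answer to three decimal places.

MgO: 11.29/40.304 = 0.28012 mol → 0.28012 mol Mg, 0.28012 mol O.
FeO: 39.51/71.844 = 0.54994 mol → 0.54994 mol Fe, 0.54994 mol O.
SiO2: 49.08/60.083 = 0.81687 mol → 0.81687 mol Si, 1.63374 mol O.
Total oxygen = 2.46380 mol. Normalization factor = 6/2.46380 = 2.43526.
Si per 6 O = 0.81687 × 2.43526 = 1.989.

1.989 Si apfu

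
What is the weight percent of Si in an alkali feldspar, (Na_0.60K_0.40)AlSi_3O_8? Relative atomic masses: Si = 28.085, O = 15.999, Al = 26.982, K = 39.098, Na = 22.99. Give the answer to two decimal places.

Formula mass = 0.60*22.99 + 0.40*39.098 + 1*26.982 + 3*28.085 + 8*15.999 = 268.662 g/mol, of which 84.255 g is Si.
So Si makes up 84.255/268.662 = 0.3136 of the mass, i.e. 31.36%.

31.36 wt%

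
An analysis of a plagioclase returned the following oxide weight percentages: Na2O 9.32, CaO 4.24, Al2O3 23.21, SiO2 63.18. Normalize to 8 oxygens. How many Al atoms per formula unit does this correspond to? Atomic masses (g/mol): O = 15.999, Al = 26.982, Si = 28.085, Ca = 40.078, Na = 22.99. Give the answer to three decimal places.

Na2O: 9.32/61.979 = 0.15037 mol → 0.30074 mol Na, 0.15037 mol O.
CaO: 4.24/56.077 = 0.07561 mol → 0.07561 mol Ca, 0.07561 mol O.
Al2O3: 23.21/101.961 = 0.22764 mol → 0.45528 mol Al, 0.68292 mol O.
SiO2: 63.18/60.083 = 1.05155 mol → 1.05155 mol Si, 2.10310 mol O.
Total oxygen = 3.01200 mol. Normalization factor = 8/3.01200 = 2.65604.
Al per 8 O = 0.45528 × 2.65604 = 1.209.

1.209 Al apfu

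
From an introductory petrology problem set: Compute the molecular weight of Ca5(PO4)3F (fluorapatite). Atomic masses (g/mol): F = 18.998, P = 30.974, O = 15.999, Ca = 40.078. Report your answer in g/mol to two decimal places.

504.30 g/mol

Ca: 5 × 40.078 = 200.3900
P: 3 × 30.974 = 92.9220
O: 12 × 15.999 = 191.9880
F: 1 × 18.998 = 18.9980
Summing the contributions gives the formula mass.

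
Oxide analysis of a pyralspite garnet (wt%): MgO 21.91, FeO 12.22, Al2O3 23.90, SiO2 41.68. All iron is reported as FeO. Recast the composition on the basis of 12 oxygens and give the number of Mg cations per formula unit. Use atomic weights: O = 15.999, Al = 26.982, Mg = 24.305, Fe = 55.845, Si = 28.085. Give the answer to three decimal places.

MgO (M=40.304): mol = 0.54362; Mg = 0.54362, O = 0.54362.
FeO (M=71.844): mol = 0.17009; Fe = 0.17009, O = 0.17009.
Al2O3 (M=101.961): mol = 0.23440; Al = 0.46880, O = 0.70320.
SiO2 (M=60.083): mol = 0.69371; Si = 0.69371, O = 1.38742.
ΣO = 2.80433; factor = 12/ΣO = 4.27910.
Mg apfu = 0.54362 × 4.27910 = 2.326.

2.326 Mg apfu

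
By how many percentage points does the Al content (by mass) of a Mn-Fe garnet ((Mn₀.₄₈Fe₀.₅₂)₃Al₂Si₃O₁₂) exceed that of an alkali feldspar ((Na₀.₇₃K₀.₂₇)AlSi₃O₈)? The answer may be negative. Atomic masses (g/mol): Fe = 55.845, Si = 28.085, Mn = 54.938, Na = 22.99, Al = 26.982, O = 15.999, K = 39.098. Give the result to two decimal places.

0.75 percentage points

First mineral: 53.964 g Al in 496.436 g formula = 10.87 wt% Al.
Second mineral: 26.982 g Al in 266.568 g formula = 10.12 wt% Al.
10.87% − 10.12% gives a difference of 0.75 percentage points.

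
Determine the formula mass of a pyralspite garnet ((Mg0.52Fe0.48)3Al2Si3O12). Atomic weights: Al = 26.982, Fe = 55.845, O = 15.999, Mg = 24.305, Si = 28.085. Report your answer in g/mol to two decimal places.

448.54 g/mol

M = 1.56(24.305) + 1.44(55.845) + 2(26.982) + 3(28.085) + 12(15.999)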